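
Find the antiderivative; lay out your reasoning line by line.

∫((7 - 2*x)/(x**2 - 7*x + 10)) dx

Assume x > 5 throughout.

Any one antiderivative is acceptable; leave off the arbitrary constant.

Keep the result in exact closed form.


Step 1. Decompose ∫((7 - 2*x)/(x**2 - 7*x + 10)) dx by partial fractions, (7 - 2*x)/(x**2 - 7*x + 10) = -1/(x - 2) - 1/(x - 5): now ∫(-1/(x - 5)) dx + ∫(-1/(x - 2)) dx.
Step 2. Evaluate the standard form [assuming x > 5]: now -log(x - 5) + ∫(-1/(x - 2)) dx.
Step 3. Evaluate the standard form [assuming x > 2]: now -log(x - 5) - log(x - 2).
Answer: -log(x - 5) - log(x - 2).


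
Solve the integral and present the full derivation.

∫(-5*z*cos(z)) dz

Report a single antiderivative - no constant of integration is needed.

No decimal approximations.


Step 1. Integrate ∫(-5*z*cos(z)) dz by parts with u = z, dv = (-5*cos(z)) dz, so v = -5*sin(z): now -5*z*sin(z) + ∫(5*sin(z)) dz.
Step 2. Evaluate the standard form: now -5*z*sin(z) - 5*cos(z).
Answer: -5*z*sin(z) - 5*cos(z).


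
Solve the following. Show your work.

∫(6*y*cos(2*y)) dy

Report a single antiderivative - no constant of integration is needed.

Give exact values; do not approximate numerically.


Step 1. Integrate ∫(6*y*cos(2*y)) dy by parts with u = y, dv = (6*cos(2*y)) dy, so v = 3*sin(2*y): now 3*y*sin(2*y) + ∫(-3*sin(2*y)) dy.
Step 2. Evaluate the standard form: now 3*y*sin(2*y) + 3*cos(2*y)/2.
Answer: 3*y*sin(2*y) + 3*cos(2*y)/2.


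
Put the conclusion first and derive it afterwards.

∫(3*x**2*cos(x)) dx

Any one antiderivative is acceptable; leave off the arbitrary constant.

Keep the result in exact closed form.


The answer is 3*x**2*sin(x) + 6*x*cos(x) - 6*sin(x).
Step 1. Integrate ∫(3*x**2*cos(x)) dx by parts with u = x**2, dv = (3*cos(x)) dx, so v = 3*sin(x): now 3*x**2*sin(x) + ∫(-6*x*sin(x)) dx.
Step 2. Integrate ∫(-6*x*sin(x)) dx by parts with u = x, dv = (-6*sin(x)) dx, so v = 6*cos(x): now 3*x**2*sin(x) + 6*x*cos(x) + ∫(-6*cos(x)) dx.
Step 3. Evaluate the standard form: now 3*x**2*sin(x) + 6*x*cos(x) - 6*sin(x).
Answer: 3*x**2*sin(x) + 6*x*cos(x) - 6*sin(x).


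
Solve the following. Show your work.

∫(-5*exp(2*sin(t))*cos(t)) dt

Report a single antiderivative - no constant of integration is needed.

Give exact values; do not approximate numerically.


Step 1. Substitute u = sin(t), turning ∫(-5*exp(2*sin(t))*cos(t)) dt into ∫(-5*exp(2*u)) du: now ∫(-5*exp(2*u)) du.
Step 2. Evaluate the standard form: now -5*exp(2*u)/2.
Step 3. Substitute back u = sin(t): now -5*exp(2*sin(t))/2.
Answer: -5*exp(2*sin(t))/2.


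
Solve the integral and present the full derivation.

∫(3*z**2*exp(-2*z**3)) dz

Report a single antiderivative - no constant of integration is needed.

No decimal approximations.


Step 1. Substitute u = z**3, turning ∫(3*z**2*exp(-2*z**3)) dz into ∫(exp(-2*u)) du: now ∫(exp(-2*u)) du.
Step 2. Evaluate the standard form: now -exp(-2*u)/2.
Step 3. Substitute back u = z**3: now -exp(-2*z**3)/2.
Answer: -exp(-2*z**3)/2.


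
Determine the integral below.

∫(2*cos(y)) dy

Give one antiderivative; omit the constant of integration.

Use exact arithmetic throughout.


Answer: 2*sin(y).


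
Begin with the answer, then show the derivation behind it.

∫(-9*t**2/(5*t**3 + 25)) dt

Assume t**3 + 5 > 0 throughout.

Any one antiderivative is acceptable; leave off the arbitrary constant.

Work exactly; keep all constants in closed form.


The answer is -3*log(t**3 + 5)/5.
Step 1. Substitute u = t**3 + 5, turning ∫(-9*t**2/(5*t**3 + 25)) dt into ∫(-3/(5*u)) du: now ∫(-3/(5*u)) du.
Step 2. Evaluate the standard form [assuming u > 0]: now -3*log(u)/5.
Step 3. Substitute back u = t**3 + 5: now -3*log(t**3 + 5)/5.
Answer: -3*log(t**3 + 5)/5.


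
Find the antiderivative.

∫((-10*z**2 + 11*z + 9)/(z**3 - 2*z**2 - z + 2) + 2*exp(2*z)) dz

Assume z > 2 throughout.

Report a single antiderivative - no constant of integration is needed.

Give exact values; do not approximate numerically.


Answer: exp(2*z) - 3*log(z - 2) - 5*log(z - 1) - 2*log(z + 1).


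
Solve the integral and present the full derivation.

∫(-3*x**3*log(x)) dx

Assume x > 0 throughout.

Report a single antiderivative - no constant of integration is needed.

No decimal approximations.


Step 1. Integrate ∫(-3*x**3*log(x)) dx by parts with u = log(x), dv = (-3*x**3) dx, so v = -3*x**4/4 [assuming x > 0]: now -3*x**4*log(x)/4 + ∫(3*x**3/4) dx.
Step 2. Evaluate the standard form: now -3*x**4*log(x)/4 + 3*x**4/16.
Answer: -3*x**4*log(x)/4 + 3*x**4/16.


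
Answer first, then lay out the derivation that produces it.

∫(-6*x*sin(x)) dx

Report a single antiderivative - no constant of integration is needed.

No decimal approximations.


The answer is 6*x*cos(x) - 6*sin(x).
Step 1. Integrate ∫(-6*x*sin(x)) dx by parts with u = x, dv = (-6*sin(x)) dx, so v = 6*cos(x): now 6*x*cos(x) + ∫(-6*cos(x)) dx.
Step 2. Evaluate the standard form: now 6*x*cos(x) - 6*sin(x).
Answer: 6*x*cos(x) - 6*sin(x).


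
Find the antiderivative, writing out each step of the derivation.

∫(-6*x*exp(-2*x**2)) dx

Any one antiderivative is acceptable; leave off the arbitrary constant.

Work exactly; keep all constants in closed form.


Step 1. Substitute u = x**2, turning ∫(-6*x*exp(-2*x**2)) dx into ∫(-3*exp(-2*u)) du: now ∫(-3*exp(-2*u)) du.
Step 2. Evaluate the standard form: now 3*exp(-2*u)/2.
Step 3. Substitute back u = x**2: now 3*exp(-2*x**2)/2.
Answer: 3*exp(-2*x**2)/2.


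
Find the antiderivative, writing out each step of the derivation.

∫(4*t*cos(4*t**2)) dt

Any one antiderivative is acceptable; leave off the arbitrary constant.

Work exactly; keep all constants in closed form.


Step 1. Substitute u = t**2, turning ∫(4*t*cos(4*t**2)) dt into ∫(2*cos(4*u)) du: now ∫(2*cos(4*u)) du.
Step 2. Evaluate the standard form: now sin(4*u)/2.
Step 3. Substitute back u = t**2: now sin(4*t**2)/2.
Answer: sin(4*t**2)/2.


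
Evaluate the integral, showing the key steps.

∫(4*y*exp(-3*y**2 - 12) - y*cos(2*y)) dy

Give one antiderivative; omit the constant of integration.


Step 1. Rewrite: now ∫(4*y*exp(-3*y**2 - 12)) dy + ∫(-y*cos(2*y)) dy.
Step 2. Integrate ∫(-y*cos(2*y)) dy by parts with u = y, dv = (-cos(2*y)) dy, so v = -sin(2*y)/2: now -y*sin(2*y)/2 + ∫(4*y*exp(-3*y**2 - 12)) dy + ∫(sin(2*y)/2) dy.
Step 3. Evaluate the standard form: now -y*sin(2*y)/2 - cos(2*y)/4 + ∫(4*y*exp(-3*y**2 - 12)) dy.
Step 4. Substitute u = y**2 + 4, turning ∫(4*y*exp(-3*y**2 - 12)) dy into ∫(2*exp(-3*u)) du: now -y*sin(2*y)/2 - cos(2*y)/4 + ∫(2*exp(-3*u)) du.
Step 5. Evaluate the standard form: now -y*sin(2*y)/2 - cos(2*y)/4 - 2*exp(-3*u)/3.
Step 6. Substitute back u = y**2 + 4: now -y*sin(2*y)/2 - 2*exp(-3*y**2 - 12)/3 - cos(2*y)/4.
Answer: -y*sin(2*y)/2 - 2*exp(-3*y**2 - 12)/3 - cos(2*y)/4.


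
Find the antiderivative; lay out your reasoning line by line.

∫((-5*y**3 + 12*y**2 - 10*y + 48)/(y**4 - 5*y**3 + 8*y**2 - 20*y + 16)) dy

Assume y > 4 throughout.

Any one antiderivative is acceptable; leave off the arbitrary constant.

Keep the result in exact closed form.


Step 1. Decompose ∫((-5*y**3 + 12*y**2 - 10*y + 48)/(y**4 - 5*y**3 + 8*y**2 - 20*y + 16)) dy by partial fractions, (-5*y**3 + 12*y**2 - 10*y + 48)/(y**4 - 5*y**3 + 8*y**2 - 20*y + 16) = -2/(y**2 + 4) - 3/(y - 1) - 2/(y - 4): now ∫(-2/(y - 4)) dy + ∫(-3/(y - 1)) dy + ∫(-2/(y**2 + 4)) dy.
Step 2. Evaluate the standard form [assuming y > 1]: now -3*log(y - 1) + ∫(-2/(y - 4)) dy + ∫(-2/(y**2 + 4)) dy.
Step 3. Evaluate the standard form [assuming y > 4]: now -2*log(y - 4) - 3*log(y - 1) + ∫(-2/(y**2 + 4)) dy.
Step 4. Evaluate the standard form: now -2*log(y - 4) - 3*log(y - 1) - atan(y/2).
Answer: -2*log(y - 4) - 3*log(y - 1) - atan(y/2).


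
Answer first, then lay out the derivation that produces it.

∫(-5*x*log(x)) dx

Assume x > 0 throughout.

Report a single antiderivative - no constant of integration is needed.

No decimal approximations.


The answer is -5*x**2*log(x)/2 + 5*x**2/4.
Step 1. Integrate ∫(-5*x*log(x)) dx by parts with u = log(x), dv = (-5*x) dx, so v = -5*x**2/2 [assuming x > 0]: now -5*x**2*log(x)/2 + ∫(5*x/2) dx.
Step 2. Evaluate the standard form: now -5*x**2*log(x)/2 + 5*x**2/4.
Answer: -5*x**2*log(x)/2 + 5*x**2/4.


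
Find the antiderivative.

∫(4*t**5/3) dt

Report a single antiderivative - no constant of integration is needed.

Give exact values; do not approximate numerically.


Answer: 2*t**6/9.


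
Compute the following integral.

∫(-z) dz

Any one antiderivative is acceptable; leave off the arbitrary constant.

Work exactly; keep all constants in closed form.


Answer: -z**2/2.


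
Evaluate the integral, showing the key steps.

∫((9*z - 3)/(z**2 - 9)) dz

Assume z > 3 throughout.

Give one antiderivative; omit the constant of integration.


Step 1. Decompose ∫((9*z - 3)/(z**2 - 9)) dz by partial fractions, (9*z - 3)/(z**2 - 9) = 5/(z + 3) + 4/(z - 3): now ∫(4/(z - 3)) dz + ∫(5/(z + 3)) dz.
Step 2. Evaluate the standard form [assuming z > 3]: now 4*log(z - 3) + ∫(5/(z + 3)) dz.
Step 3. Evaluate the standard form [assuming z > -3]: now 4*log(z - 3) + 5*log(z + 3).
Answer: 4*log(z - 3) + 5*log(z + 3).


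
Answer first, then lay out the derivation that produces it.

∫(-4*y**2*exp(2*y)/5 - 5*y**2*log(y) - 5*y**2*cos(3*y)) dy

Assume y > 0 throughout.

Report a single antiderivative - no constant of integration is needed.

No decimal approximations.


The answer is -5*y**3*log(y)/3 + 5*y**3/9 - 2*y**2*exp(2*y)/5 - 5*y**2*sin(3*y)/3 + 2*y*exp(2*y)/5 - 10*y*cos(3*y)/9 - exp(2*y)/5 + 10*sin(3*y)/27.
Step 1. Rewrite: now ∫(-4*y**2*exp(2*y)/5) dy + ∫(-5*y**2*log(y)) dy + ∫(-5*y**2*cos(3*y)) dy.
Step 2. Integrate ∫(-5*y**2*log(y)) dy by parts with u = log(y), dv = (-5*y**2) dy, so v = -5*y**3/3 [assuming y > 0]: now -5*y**3*log(y)/3 + ∫(5*y**2/3) dy + ∫(-4*y**2*exp(2*y)/5) dy + ∫(-5*y**2*cos(3*y)) dy.
Step 3. Evaluate the standard form: now -5*y**3*log(y)/3 + 5*y**3/9 + ∫(-4*y**2*exp(2*y)/5) dy + ∫(-5*y**2*cos(3*y)) dy.
Step 4. Integrate ∫(-4*y**2*exp(2*y)/5) dy by parts with u = y**2, dv = (-4*exp(2*y)/5) dy, so v = -2*exp(2*y)/5: now -5*y**3*log(y)/3 + 5*y**3/9 - 2*y**2*exp(2*y)/5 + ∫(4*y*exp(2*y)/5) dy + ∫(-5*y**2*cos(3*y)) dy.
Step 5. Integrate ∫(4*y*exp(2*y)/5) dy by parts with u = y, dv = (4*exp(2*y)/5) dy, so v = 2*exp(2*y)/5: now -5*y**3*log(y)/3 + 5*y**3/9 - 2*y**2*exp(2*y)/5 + 2*y*exp(2*y)/5 + ∫(-5*y**2*cos(3*y)) dy + ∫(-2*exp(2*y)/5) dy.
Step 6. Evaluate the standard form: now -5*y**3*log(y)/3 + 5*y**3/9 - 2*y**2*exp(2*y)/5 + 2*y*exp(2*y)/5 - exp(2*y)/5 + ∫(-5*y**2*cos(3*y)) dy.
Step 7. Integrate ∫(-5*y**2*cos(3*y)) dy by parts with u = y**2, dv = (-5*cos(3*y)) dy, so v = -5*sin(3*y)/3: now -5*y**3*log(y)/3 + 5*y**3/9 - 2*y**2*exp(2*y)/5 - 5*y**2*sin(3*y)/3 + 2*y*exp(2*y)/5 - exp(2*y)/5 + ∫(10*y*sin(3*y)/3) dy.
Step 8. Integrate ∫(10*y*sin(3*y)/3) dy by parts with u = y, dv = (10*sin(3*y)/3) dy, so v = -10*cos(3*y)/9: now -5*y**3*log(y)/3 + 5*y**3/9 - 2*y**2*exp(2*y)/5 - 5*y**2*sin(3*y)/3 + 2*y*exp(2*y)/5 - 10*y*cos(3*y)/9 - exp(2*y)/5 + ∫(10*cos(3*y)/9) dy.
Step 9. Evaluate the standard form: now -5*y**3*log(y)/3 + 5*y**3/9 - 2*y**2*exp(2*y)/5 - 5*y**2*sin(3*y)/3 + 2*y*exp(2*y)/5 - 10*y*cos(3*y)/9 - exp(2*y)/5 + 10*sin(3*y)/27.
Answer: -5*y**3*log(y)/3 + 5*y**3/9 - 2*y**2*exp(2*y)/5 - 5*y**2*sin(3*y)/3 + 2*y*exp(2*y)/5 - 10*y*cos(3*y)/9 - exp(2*y)/5 + 10*sin(3*y)/27.


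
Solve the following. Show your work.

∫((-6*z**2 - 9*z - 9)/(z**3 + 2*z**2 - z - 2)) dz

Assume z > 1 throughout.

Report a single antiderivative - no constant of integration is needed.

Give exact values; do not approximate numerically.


Step 1. Decompose ∫((-6*z**2 - 9*z - 9)/(z**3 + 2*z**2 - z - 2)) dz by partial fractions, (-6*z**2 - 9*z - 9)/(z**3 + 2*z**2 - z - 2) = -5/(z + 2) + 3/(z + 1) - 4/(z - 1): now ∫(-4/(z - 1)) dz + ∫(3/(z + 1)) dz + ∫(-5/(z + 2)) dz.
Step 2. Evaluate the standard form [assuming z > -2]: now -5*log(z + 2) + ∫(-4/(z - 1)) dz + ∫(3/(z + 1)) dz.
Step 3. Evaluate the standard form [assuming z > 1]: now -4*log(z - 1) - 5*log(z + 2) + ∫(3/(z + 1)) dz.
Step 4. Evaluate the standard form [assuming z > -1]: now -4*log(z - 1) + 3*log(z + 1) - 5*log(z + 2).
Answer: -4*log(z - 1) + 3*log(z + 1) - 5*log(z + 2).


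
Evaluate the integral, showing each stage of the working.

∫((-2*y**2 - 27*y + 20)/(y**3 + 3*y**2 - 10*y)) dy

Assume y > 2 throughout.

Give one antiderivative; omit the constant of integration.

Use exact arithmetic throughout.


Step 1. Decompose ∫((-2*y**2 - 27*y + 20)/(y**3 + 3*y**2 - 10*y)) dy by partial fractions, (-2*y**2 - 27*y + 20)/(y**3 + 3*y**2 - 10*y) = 3/(y + 5) - 3/(y - 2) - 2/y: now ∫(-2/y) dy + ∫(-3/(y - 2)) dy + ∫(3/(y + 5)) dy.
Step 2. Evaluate the standard form [assuming y > -5]: now 3*log(y + 5) + ∫(-2/y) dy + ∫(-3/(y - 2)) dy.
Step 3. Evaluate the standard form [assuming y > 2]: now -3*log(y - 2) + 3*log(y + 5) + ∫(-2/y) dy.
Step 4. Evaluate the standard form [assuming y > 0]: now -2*log(y) - 3*log(y - 2) + 3*log(y + 5).
Answer: -2*log(y) - 3*log(y - 2) + 3*log(y + 5).


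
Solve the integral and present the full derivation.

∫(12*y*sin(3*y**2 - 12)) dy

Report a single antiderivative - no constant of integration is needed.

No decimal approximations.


Step 1. Substitute u = y**2 - 4, turning ∫(12*y*sin(3*y**2 - 12)) dy into ∫(6*sin(3*u)) du: now ∫(6*sin(3*u)) du.
Step 2. Evaluate the standard form: now -2*cos(3*u).
Step 3. Substitute back u = y**2 - 4: now -2*cos(3*y**2 - 12).
Answer: -2*cos(3*y**2 - 12).


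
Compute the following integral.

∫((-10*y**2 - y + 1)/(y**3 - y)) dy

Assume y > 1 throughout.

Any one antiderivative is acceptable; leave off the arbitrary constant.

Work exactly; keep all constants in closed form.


Answer: -log(y) - 5*log(y - 1) - 4*log(y + 1).


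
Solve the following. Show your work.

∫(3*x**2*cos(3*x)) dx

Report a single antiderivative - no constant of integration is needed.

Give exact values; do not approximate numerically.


Step 1. Integrate ∫(3*x**2*cos(3*x)) dx by parts with u = x**2, dv = (3*cos(3*x)) dx, so v = sin(3*x): now x**2*sin(3*x) + ∫(-2*x*sin(3*x)) dx.
Step 2. Integrate ∫(-2*x*sin(3*x)) dx by parts with u = x, dv = (-2*sin(3*x)) dx, so v = 2*cos(3*x)/3: now x**2*sin(3*x) + 2*x*cos(3*x)/3 + ∫(-2*cos(3*x)/3) dx.
Step 3. Evaluate the standard form: now x**2*sin(3*x) + 2*x*cos(3*x)/3 - 2*sin(3*x)/9.
Answer: x**2*sin(3*x) + 2*x*cos(3*x)/3 - 2*sin(3*x)/9.


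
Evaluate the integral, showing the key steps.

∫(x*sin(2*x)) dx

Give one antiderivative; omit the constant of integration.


Step 1. Integrate ∫(x*sin(2*x)) dx by parts with u = x, dv = (sin(2*x)) dx, so v = -cos(2*x)/2: now -x*cos(2*x)/2 + ∫(cos(2*x)/2) dx.
Step 2. Evaluate the standard form: now -x*cos(2*x)/2 + sin(2*x)/4.
Answer: -x*cos(2*x)/2 + sin(2*x)/4.


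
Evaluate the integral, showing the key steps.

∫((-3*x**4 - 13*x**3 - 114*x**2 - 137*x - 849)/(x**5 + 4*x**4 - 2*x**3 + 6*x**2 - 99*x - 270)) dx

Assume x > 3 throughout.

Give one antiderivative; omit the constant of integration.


Step 1. Decompose ∫((-3*x**4 - 13*x**3 - 114*x**2 - 137*x - 849)/(x**5 + 4*x**4 - 2*x**3 + 6*x**2 - 99*x - 270)) dx by partial fractions, (-3*x**4 - 13*x**3 - 114*x**2 - 137*x - 849)/(x**5 + 4*x**4 - 2*x**3 + 6*x**2 - 99*x - 270) = 1/(x**2 + 9) - 4/(x + 5) + 5/(x + 2) - 4/(x - 3): now ∫(-4/(x - 3)) dx + ∫(5/(x + 2)) dx + ∫(-4/(x + 5)) dx + ∫(1/(x**2 + 9)) dx.
Step 2. Evaluate the standard form [assuming x > -2]: now 5*log(x + 2) + ∫(-4/(x - 3)) dx + ∫(-4/(x + 5)) dx + ∫(1/(x**2 + 9)) dx.
Step 3. Evaluate the standard form [assuming x > 3]: now -4*log(x - 3) + 5*log(x + 2) + ∫(-4/(x + 5)) dx + ∫(1/(x**2 + 9)) dx.
Step 4. Evaluate the standard form [assuming x > -5]: now -4*log(x - 3) + 5*log(x + 2) - 4*log(x + 5) + ∫(1/(x**2 + 9)) dx.
Step 5. Evaluate the standard form: now -4*log(x - 3) + 5*log(x + 2) - 4*log(x + 5) + atan(x/3)/3.
Answer: -4*log(x - 3) + 5*log(x + 2) - 4*log(x + 5) + atan(x/3)/3.


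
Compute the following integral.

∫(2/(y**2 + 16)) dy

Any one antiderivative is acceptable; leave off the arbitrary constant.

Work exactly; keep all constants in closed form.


Answer: atan(y/4)/2.


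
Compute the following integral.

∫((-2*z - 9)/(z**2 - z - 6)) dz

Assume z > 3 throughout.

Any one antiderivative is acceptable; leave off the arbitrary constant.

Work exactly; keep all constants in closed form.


Answer: -3*log(z - 3) + log(z + 2).


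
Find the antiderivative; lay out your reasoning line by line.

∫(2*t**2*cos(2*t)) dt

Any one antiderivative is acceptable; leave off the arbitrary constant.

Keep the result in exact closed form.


Step 1. Integrate ∫(2*t**2*cos(2*t)) dt by parts with u = t**2, dv = (2*cos(2*t)) dt, so v = sin(2*t): now t**2*sin(2*t) + ∫(-2*t*sin(2*t)) dt.
Step 2. Integrate ∫(-2*t*sin(2*t)) dt by parts with u = t, dv = (-2*sin(2*t)) dt, so v = cos(2*t): now t**2*sin(2*t) + t*cos(2*t) + ∫(-cos(2*t)) dt.
Step 3. Evaluate the standard form: now t**2*sin(2*t) + t*cos(2*t) - sin(2*t)/2.
Answer: t**2*sin(2*t) + t*cos(2*t) - sin(2*t)/2.


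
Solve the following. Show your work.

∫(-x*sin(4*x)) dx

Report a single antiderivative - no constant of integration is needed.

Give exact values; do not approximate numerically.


Step 1. Integrate ∫(-x*sin(4*x)) dx by parts with u = x, dv = (-sin(4*x)) dx, so v = cos(4*x)/4: now x*cos(4*x)/4 + ∫(-cos(4*x)/4) dx.
Step 2. Evaluate the standard form: now x*cos(4*x)/4 - sin(4*x)/16.
Answer: x*cos(4*x)/4 - sin(4*x)/16.


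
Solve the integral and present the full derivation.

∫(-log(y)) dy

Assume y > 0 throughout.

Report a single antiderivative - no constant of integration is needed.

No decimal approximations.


Step 1. Integrate ∫(-log(y)) dy by parts with u = log(y), dv = (-1) dy, so v = -y [assuming y > 0]: now -y*log(y) + ∫(1) dy.
Step 2. Evaluate the standard form: now -y*log(y) + y.
Answer: -y*log(y) + y.


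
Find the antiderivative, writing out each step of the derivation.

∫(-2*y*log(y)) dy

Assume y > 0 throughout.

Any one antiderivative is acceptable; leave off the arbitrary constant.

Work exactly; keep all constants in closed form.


Step 1. Integrate ∫(-2*y*log(y)) dy by parts with u = log(y), dv = (-2*y) dy, so v = -y**2 [assuming y > 0]: now -y**2*log(y) + ∫(y) dy.
Step 2. Evaluate the standard form: now -y**2*log(y) + y**2/2.
Answer: -y**2*log(y) + y**2/2.


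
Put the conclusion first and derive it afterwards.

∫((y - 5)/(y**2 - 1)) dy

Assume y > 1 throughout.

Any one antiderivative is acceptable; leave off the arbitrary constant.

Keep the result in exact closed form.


The answer is -2*log(y - 1) + 3*log(y + 1).
Step 1. Decompose ∫((y - 5)/(y**2 - 1)) dy by partial fractions, (y - 5)/(y**2 - 1) = 3/(y + 1) - 2/(y - 1): now ∫(-2/(y - 1)) dy + ∫(3/(y + 1)) dy.
Step 2. Evaluate the standard form [assuming y > -1]: now 3*log(y + 1) + ∫(-2/(y - 1)) dy.
Step 3. Evaluate the standard form [assuming y > 1]: now -2*log(y - 1) + 3*log(y + 1).
Answer: -2*log(y - 1) + 3*log(y + 1).


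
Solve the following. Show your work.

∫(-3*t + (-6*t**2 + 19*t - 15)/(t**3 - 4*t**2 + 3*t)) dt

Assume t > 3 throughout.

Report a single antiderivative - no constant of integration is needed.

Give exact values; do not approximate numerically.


Step 1. Rewrite: now ∫(-3*t) dt + ∫((-6*t**2 + 19*t - 15)/(t**3 - 4*t**2 + 3*t)) dt.
Step 2. Decompose ∫((-6*t**2 + 19*t - 15)/(t**3 - 4*t**2 + 3*t)) dt by partial fractions, (-6*t**2 + 19*t - 15)/(t**3 - 4*t**2 + 3*t) = 1/(t - 1) - 2/(t - 3) - 5/t: now ∫(-5/t) dt + ∫(-3*t) dt + ∫(-2/(t - 3)) dt + ∫(1/(t - 1)) dt.
Step 3. Evaluate the standard form [assuming t > 0]: now -5*log(t) + ∫(-3*t) dt + ∫(-2/(t - 3)) dt + ∫(1/(t - 1)) dt.
Step 4. Evaluate the standard form [assuming t > 3]: now -5*log(t) - 2*log(t - 3) + ∫(-3*t) dt + ∫(1/(t - 1)) dt.
Step 5. Evaluate the standard form [assuming t > 1]: now -5*log(t) - 2*log(t - 3) + log(t - 1) + ∫(-3*t) dt.
Step 6. Evaluate the standard form: now -3*t**2/2 - 5*log(t) - 2*log(t - 3) + log(t - 1).
Answer: -3*t**2/2 - 5*log(t) - 2*log(t - 3) + log(t - 1).


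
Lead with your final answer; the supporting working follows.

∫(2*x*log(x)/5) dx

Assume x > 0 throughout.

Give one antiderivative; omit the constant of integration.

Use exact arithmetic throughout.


The answer is x**2*log(x)/5 - x**2/10.
Step 1. Integrate ∫(2*x*log(x)/5) dx by parts with u = log(x), dv = (2*x/5) dx, so v = x**2/5 [assuming x > 0]: now x**2*log(x)/5 + ∫(-x/5) dx.
Step 2. Evaluate the standard form: now x**2*log(x)/5 - x**2/10.
Answer: x**2*log(x)/5 - x**2/10.


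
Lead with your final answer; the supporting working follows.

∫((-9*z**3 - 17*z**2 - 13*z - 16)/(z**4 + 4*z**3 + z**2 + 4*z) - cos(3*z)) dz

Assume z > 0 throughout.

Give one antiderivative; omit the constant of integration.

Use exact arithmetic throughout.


The answer is -4*log(z) - 5*log(z + 4) - sin(3*z)/3 - atan(z).
Step 1. Rewrite: now ∫((-9*z**3 - 17*z**2 - 13*z - 16)/(z**4 + 4*z**3 + z**2 + 4*z)) dz + ∫(-cos(3*z)) dz.
Step 2. Decompose ∫((-9*z**3 - 17*z**2 - 13*z - 16)/(z**4 + 4*z**3 + z**2 + 4*z)) dz by partial fractions, (-9*z**3 - 17*z**2 - 13*z - 16)/(z**4 + 4*z**3 + z**2 + 4*z) = -1/(z**2 + 1) - 5/(z + 4) - 4/z: now ∫(-4/z) dz + ∫(-5/(z + 4)) dz + ∫(-1/(z**2 + 1)) dz + ∫(-cos(3*z)) dz.
Step 3. Evaluate the standard form [assuming z > 0]: now -4*log(z) + ∫(-5/(z + 4)) dz + ∫(-1/(z**2 + 1)) dz + ∫(-cos(3*z)) dz.
Step 4. Evaluate the standard form [assuming z > -4]: now -4*log(z) - 5*log(z + 4) + ∫(-1/(z**2 + 1)) dz + ∫(-cos(3*z)) dz.
Step 5. Evaluate the standard form: now -4*log(z) - 5*log(z + 4) - atan(z) + ∫(-cos(3*z)) dz.
Step 6. Evaluate the standard form: now -4*log(z) - 5*log(z + 4) - sin(3*z)/3 - atan(z).
Answer: -4*log(z) - 5*log(z + 4) - sin(3*z)/3 - atan(z).


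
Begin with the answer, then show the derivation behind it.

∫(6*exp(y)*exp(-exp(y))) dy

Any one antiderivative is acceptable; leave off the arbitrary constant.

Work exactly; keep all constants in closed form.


The answer is -6*exp(-exp(y)).
Step 1. Substitute u = exp(y), turning ∫(6*exp(y)*exp(-exp(y))) dy into ∫(6*exp(-u)) du: now ∫(6*exp(-u)) du.
Step 2. Evaluate the standard form: now -6*exp(-u).
Step 3. Substitute back u = exp(y): now -6*exp(-exp(y)).
Answer: -6*exp(-exp(y)).


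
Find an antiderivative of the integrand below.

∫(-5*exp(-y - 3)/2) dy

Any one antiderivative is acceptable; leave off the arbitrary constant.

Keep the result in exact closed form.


Answer: 5*exp(-y - 3)/2.


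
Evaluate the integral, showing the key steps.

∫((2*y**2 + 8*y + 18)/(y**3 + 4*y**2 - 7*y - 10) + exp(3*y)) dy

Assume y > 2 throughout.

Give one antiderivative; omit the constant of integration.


Step 1. Rewrite: now ∫((2*y**2 + 8*y + 18)/(y**3 + 4*y**2 - 7*y - 10)) dy + ∫(exp(3*y)) dy.
Step 2. Decompose ∫((2*y**2 + 8*y + 18)/(y**3 + 4*y**2 - 7*y - 10)) dy by partial fractions, (2*y**2 + 8*y + 18)/(y**3 + 4*y**2 - 7*y - 10) = 1/(y + 5) - 1/(y + 1) + 2/(y - 2): now ∫(2/(y - 2)) dy + ∫(-1/(y + 1)) dy + ∫(1/(y + 5)) dy + ∫(exp(3*y)) dy.
Step 3. Evaluate the standard form [assuming y > -5]: now log(y + 5) + ∫(2/(y - 2)) dy + ∫(-1/(y + 1)) dy + ∫(exp(3*y)) dy.
Step 4. Evaluate the standard form [assuming y > 2]: now 2*log(y - 2) + log(y + 5) + ∫(-1/(y + 1)) dy + ∫(exp(3*y)) dy.
Step 5. Evaluate the standard form [assuming y > -1]: now 2*log(y - 2) - log(y + 1) + log(y + 5) + ∫(exp(3*y)) dy.
Step 6. Evaluate the standard form: now exp(3*y)/3 + 2*log(y - 2) - log(y + 1) + log(y + 5).
Answer: exp(3*y)/3 + 2*log(y - 2) - log(y + 1) + log(y + 5).


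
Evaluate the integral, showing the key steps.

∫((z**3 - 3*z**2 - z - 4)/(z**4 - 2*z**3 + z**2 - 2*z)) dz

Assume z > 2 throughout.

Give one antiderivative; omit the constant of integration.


Step 1. Decompose ∫((z**3 - 3*z**2 - z - 4)/(z**4 - 2*z**3 + z**2 - 2*z)) dz by partial fractions, (z**3 - 3*z**2 - z - 4)/(z**4 - 2*z**3 + z**2 - 2*z) = 1/(z**2 + 1) - 1/(z - 2) + 2/z: now ∫(2/z) dz + ∫(-1/(z - 2)) dz + ∫(1/(z**2 + 1)) dz.
Step 2. Evaluate the standard form [assuming z > 2]: now -log(z - 2) + ∫(2/z) dz + ∫(1/(z**2 + 1)) dz.
Step 3. Evaluate the standard form [assuming z > 0]: now 2*log(z) - log(z - 2) + ∫(1/(z**2 + 1)) dz.
Step 4. Evaluate the standard form: now 2*log(z) - log(z - 2) + atan(z).
Answer: 2*log(z) - log(z - 2) + atan(z).


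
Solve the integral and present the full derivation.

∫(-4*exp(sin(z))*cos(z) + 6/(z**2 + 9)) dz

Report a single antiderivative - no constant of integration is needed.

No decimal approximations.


Step 1. Rewrite: now ∫(-4*exp(sin(z))*cos(z)) dz + ∫(6/(z**2 + 9)) dz.
Step 2. Evaluate the standard form: now 2*atan(z/3) + ∫(-4*exp(sin(z))*cos(z)) dz.
Step 3. Substitute u = sin(z), turning ∫(-4*exp(sin(z))*cos(z)) dz into ∫(-4*exp(u)) du: now 2*atan(z/3) + ∫(-4*exp(u)) du.
Step 4. Evaluate the standard form: now -4*exp(u) + 2*atan(z/3).
Step 5. Substitute back u = sin(z): now -4*exp(sin(z)) + 2*atan(z/3).
Answer: -4*exp(sin(z)) + 2*atan(z/3).


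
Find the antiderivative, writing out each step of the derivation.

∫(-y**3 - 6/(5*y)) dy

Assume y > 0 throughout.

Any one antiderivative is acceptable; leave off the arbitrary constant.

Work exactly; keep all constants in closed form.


Step 1. Rewrite: now ∫(-6/(5*y)) dy + ∫(-y**3) dy.
Step 2. Evaluate the standard form: now -y**4/4 + ∫(-6/(5*y)) dy.
Step 3. Evaluate the standard form [assuming y > 0]: now -y**4/4 - 6*log(y)/5.
Answer: -y**4/4 - 6*log(y)/5.


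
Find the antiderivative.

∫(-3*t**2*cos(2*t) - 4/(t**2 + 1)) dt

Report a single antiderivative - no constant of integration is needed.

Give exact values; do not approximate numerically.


Answer: -3*t**2*sin(2*t)/2 - 3*t*cos(2*t)/2 + 3*sin(2*t)/4 - 4*atan(t).


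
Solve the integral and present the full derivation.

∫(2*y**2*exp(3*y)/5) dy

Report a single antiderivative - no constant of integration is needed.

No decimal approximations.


Step 1. Integrate ∫(2*y**2*exp(3*y)/5) dy by parts with u = y**2, dv = (2*exp(3*y)/5) dy, so v = 2*exp(3*y)/15: now 2*y**2*exp(3*y)/15 + ∫(-4*y*exp(3*y)/15) dy.
Step 2. Integrate ∫(-4*y*exp(3*y)/15) dy by parts with u = y, dv = (-4*exp(3*y)/15) dy, so v = -4*exp(3*y)/45: now 2*y**2*exp(3*y)/15 - 4*y*exp(3*y)/45 + ∫(4*exp(3*y)/45) dy.
Step 3. Evaluate the standard form: now 2*y**2*exp(3*y)/15 - 4*y*exp(3*y)/45 + 4*exp(3*y)/135.
Answer: 2*y**2*exp(3*y)/15 - 4*y*exp(3*y)/45 + 4*exp(3*y)/135.


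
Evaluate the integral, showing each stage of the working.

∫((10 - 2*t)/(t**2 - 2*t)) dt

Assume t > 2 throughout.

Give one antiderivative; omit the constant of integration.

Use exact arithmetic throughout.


Step 1. Decompose ∫((10 - 2*t)/(t**2 - 2*t)) dt by partial fractions, (10 - 2*t)/(t**2 - 2*t) = 3/(t - 2) - 5/t: now ∫(-5/t) dt + ∫(3/(t - 2)) dt.
Step 2. Evaluate the standard form [assuming t > 2]: now 3*log(t - 2) + ∫(-5/t) dt.
Step 3. Evaluate the standard form [assuming t > 0]: now -5*log(t) + 3*log(t - 2).
Answer: -5*log(t) + 3*log(t - 2).


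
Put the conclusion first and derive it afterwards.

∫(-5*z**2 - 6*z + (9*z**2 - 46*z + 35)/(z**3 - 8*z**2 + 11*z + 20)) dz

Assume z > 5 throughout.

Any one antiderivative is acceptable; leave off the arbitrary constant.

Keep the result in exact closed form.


The answer is -5*z**3/3 - 3*z**2 + 5*log(z - 5) + log(z - 4) + 3*log(z + 1).
Step 1. Rewrite: now ∫(-6*z) dz + ∫(-5*z**2) dz + ∫((9*z**2 - 46*z + 35)/(z**3 - 8*z**2 + 11*z + 20)) dz.
Step 2. Evaluate the standard form: now -5*z**3/3 + ∫(-6*z) dz + ∫((9*z**2 - 46*z + 35)/(z**3 - 8*z**2 + 11*z + 20)) dz.
Step 3. Evaluate the standard form: now -5*z**3/3 - 3*z**2 + ∫((9*z**2 - 46*z + 35)/(z**3 - 8*z**2 + 11*z + 20)) dz.
Step 4. Decompose ∫((9*z**2 - 46*z + 35)/(z**3 - 8*z**2 + 11*z + 20)) dz by partial fractions, (9*z**2 - 46*z + 35)/(z**3 - 8*z**2 + 11*z + 20) = 3/(z + 1) + 1/(z - 4) + 5/(z - 5): now -5*z**3/3 - 3*z**2 + ∫(5/(z - 5)) dz + ∫(1/(z - 4)) dz + ∫(3/(z + 1)) dz.
Step 5. Evaluate the standard form [assuming z > -1]: now -5*z**3/3 - 3*z**2 + 3*log(z + 1) + ∫(5/(z - 5)) dz + ∫(1/(z - 4)) dz.
Step 6. Evaluate the standard form [assuming z > 5]: now -5*z**3/3 - 3*z**2 + 5*log(z - 5) + 3*log(z + 1) + ∫(1/(z - 4)) dz.
Step 7. Evaluate the standard form [assuming z > 4]: now -5*z**3/3 - 3*z**2 + 5*log(z - 5) + log(z - 4) + 3*log(z + 1).
Answer: -5*z**3/3 - 3*z**2 + 5*log(z - 5) + log(z - 4) + 3*log(z + 1).


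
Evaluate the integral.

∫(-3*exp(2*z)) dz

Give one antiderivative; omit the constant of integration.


Answer: -3*exp(2*z)/2.


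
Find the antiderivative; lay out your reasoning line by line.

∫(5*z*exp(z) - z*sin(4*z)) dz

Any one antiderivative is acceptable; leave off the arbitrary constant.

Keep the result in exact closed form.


Step 1. Rewrite: now ∫(5*z*exp(z)) dz + ∫(-z*sin(4*z)) dz.
Step 2. Integrate ∫(-z*sin(4*z)) dz by parts with u = z, dv = (-sin(4*z)) dz, so v = cos(4*z)/4: now z*cos(4*z)/4 + ∫(5*z*exp(z)) dz + ∫(-cos(4*z)/4) dz.
Step 3. Evaluate the standard form: now z*cos(4*z)/4 - sin(4*z)/16 + ∫(5*z*exp(z)) dz.
Step 4. Integrate ∫(5*z*exp(z)) dz by parts with u = z, dv = (5*exp(z)) dz, so v = 5*exp(z): now 5*z*exp(z) + z*cos(4*z)/4 - sin(4*z)/16 + ∫(-5*exp(z)) dz.
Step 5. Evaluate the standard form: now 5*z*exp(z) + z*cos(4*z)/4 - 5*exp(z) - sin(4*z)/16.
Answer: 5*z*exp(z) + z*cos(4*z)/4 - 5*exp(z) - sin(4*z)/16.


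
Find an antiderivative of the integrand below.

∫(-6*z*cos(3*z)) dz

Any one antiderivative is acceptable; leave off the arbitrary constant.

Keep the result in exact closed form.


Answer: -2*z*sin(3*z) - 2*cos(3*z)/3.


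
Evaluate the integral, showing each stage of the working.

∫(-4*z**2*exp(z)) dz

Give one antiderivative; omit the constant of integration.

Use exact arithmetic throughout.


Step 1. Integrate ∫(-4*z**2*exp(z)) dz by parts with u = z**2, dv = (-4*exp(z)) dz, so v = -4*exp(z): now -4*z**2*exp(z) + ∫(8*z*exp(z)) dz.
Step 2. Integrate ∫(8*z*exp(z)) dz by parts with u = z, dv = (8*exp(z)) dz, so v = 8*exp(z): now -4*z**2*exp(z) + 8*z*exp(z) + ∫(-8*exp(z)) dz.
Step 3. Evaluate the standard form: now -4*z**2*exp(z) + 8*z*exp(z) - 8*exp(z).
Answer: -4*z**2*exp(z) + 8*z*exp(z) - 8*exp(z).


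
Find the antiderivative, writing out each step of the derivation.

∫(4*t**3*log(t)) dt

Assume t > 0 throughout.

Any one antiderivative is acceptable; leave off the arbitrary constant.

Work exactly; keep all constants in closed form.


Step 1. Integrate ∫(4*t**3*log(t)) dt by parts with u = log(t), dv = (4*t**3) dt, so v = t**4 [assuming t > 0]: now t**4*log(t) + ∫(-t**3) dt.
Step 2. Evaluate the standard form: now t**4*log(t) - t**4/4.
Answer: t**4*log(t) - t**4/4.


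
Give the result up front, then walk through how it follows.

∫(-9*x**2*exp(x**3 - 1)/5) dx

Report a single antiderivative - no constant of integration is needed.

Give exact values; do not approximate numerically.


The answer is -3*exp(x**3 - 1)/5.
Step 1. Substitute u = x**3 - 1, turning ∫(-9*x**2*exp(x**3 - 1)/5) dx into ∫(-3*exp(u)/5) du: now ∫(-3*exp(u)/5) du.
Step 2. Evaluate the standard form: now -3*exp(u)/5.
Step 3. Substitute back u = x**3 - 1: now -3*exp(x**3 - 1)/5.
Answer: -3*exp(x**3 - 1)/5.


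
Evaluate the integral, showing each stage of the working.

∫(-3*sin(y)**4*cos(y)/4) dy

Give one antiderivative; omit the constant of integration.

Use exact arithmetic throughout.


Step 1. Substitute u = sin(y), turning ∫(-3*sin(y)**4*cos(y)/4) dy into ∫(-3*u**4/4) du: now ∫(-3*u**4/4) du.
Step 2. Evaluate the standard form: now -3*u**5/20.
Step 3. Substitute back u = sin(y): now -3*sin(y)**5/20.
Answer: -3*sin(y)**5/20.


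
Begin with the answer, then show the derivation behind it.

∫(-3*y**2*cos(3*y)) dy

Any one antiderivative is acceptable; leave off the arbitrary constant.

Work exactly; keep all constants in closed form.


The answer is -y**2*sin(3*y) - 2*y*cos(3*y)/3 + 2*sin(3*y)/9.
Step 1. Integrate ∫(-3*y**2*cos(3*y)) dy by parts with u = y**2, dv = (-3*cos(3*y)) dy, so v = -sin(3*y): now -y**2*sin(3*y) + ∫(2*y*sin(3*y)) dy.
Step 2. Integrate ∫(2*y*sin(3*y)) dy by parts with u = y, dv = (2*sin(3*y)) dy, so v = -2*cos(3*y)/3: now -y**2*sin(3*y) - 2*y*cos(3*y)/3 + ∫(2*cos(3*y)/3) dy.
Step 3. Evaluate the standard form: now -y**2*sin(3*y) - 2*y*cos(3*y)/3 + 2*sin(3*y)/9.
Answer: -y**2*sin(3*y) - 2*y*cos(3*y)/3 + 2*sin(3*y)/9.


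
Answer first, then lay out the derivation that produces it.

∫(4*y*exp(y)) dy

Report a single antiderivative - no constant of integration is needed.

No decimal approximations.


The answer is 4*y*exp(y) - 4*exp(y).
Step 1. Integrate ∫(4*y*exp(y)) dy by parts with u = y, dv = (4*exp(y)) dy, so v = 4*exp(y): now 4*y*exp(y) + ∫(-4*exp(y)) dy.
Step 2. Evaluate the standard form: now 4*y*exp(y) - 4*exp(y).
Answer: 4*y*exp(y) - 4*exp(y).


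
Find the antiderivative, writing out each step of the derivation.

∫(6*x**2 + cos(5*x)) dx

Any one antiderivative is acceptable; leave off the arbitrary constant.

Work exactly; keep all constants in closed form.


Step 1. Rewrite: now ∫(6*x**2) dx + ∫(cos(5*x)) dx.
Step 2. Evaluate the standard form: now 2*x**3 + ∫(cos(5*x)) dx.
Step 3. Evaluate the standard form: now 2*x**3 + sin(5*x)/5.
Answer: 2*x**3 + sin(5*x)/5.


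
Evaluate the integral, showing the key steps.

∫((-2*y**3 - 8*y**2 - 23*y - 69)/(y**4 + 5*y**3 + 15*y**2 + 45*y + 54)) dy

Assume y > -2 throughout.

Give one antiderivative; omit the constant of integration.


Step 1. Decompose ∫((-2*y**3 - 8*y**2 - 23*y - 69)/(y**4 + 5*y**3 + 15*y**2 + 45*y + 54)) dy by partial fractions, (-2*y**3 - 8*y**2 - 23*y - 69)/(y**4 + 5*y**3 + 15*y**2 + 45*y + 54) = -1/(y**2 + 9) + 1/(y + 3) - 3/(y + 2): now ∫(-3/(y + 2)) dy + ∫(1/(y + 3)) dy + ∫(-1/(y**2 + 9)) dy.
Step 2. Evaluate the standard form [assuming y > -2]: now -3*log(y + 2) + ∫(1/(y + 3)) dy + ∫(-1/(y**2 + 9)) dy.
Step 3. Evaluate the standard form [assuming y > -3]: now -3*log(y + 2) + log(y + 3) + ∫(-1/(y**2 + 9)) dy.
Step 4. Evaluate the standard form: now -3*log(y + 2) + log(y + 3) - atan(y/3)/3.
Answer: -3*log(y + 2) + log(y + 3) - atan(y/3)/3.


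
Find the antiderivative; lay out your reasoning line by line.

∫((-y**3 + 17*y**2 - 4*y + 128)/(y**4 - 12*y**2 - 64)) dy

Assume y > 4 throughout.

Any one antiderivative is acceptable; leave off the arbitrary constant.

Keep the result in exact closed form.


Step 1. Decompose ∫((-y**3 + 17*y**2 - 4*y + 128)/(y**4 - 12*y**2 - 64)) dy by partial fractions, (-y**3 + 17*y**2 - 4*y + 128)/(y**4 - 12*y**2 - 64) = -3/(y**2 + 4) - 3/(y + 4) + 2/(y - 4): now ∫(2/(y - 4)) dy + ∫(-3/(y + 4)) dy + ∫(-3/(y**2 + 4)) dy.
Step 2. Evaluate the standard form [assuming y > 4]: now 2*log(y - 4) + ∫(-3/(y + 4)) dy + ∫(-3/(y**2 + 4)) dy.
Step 3. Evaluate the standard form [assuming y > -4]: now 2*log(y - 4) - 3*log(y + 4) + ∫(-3/(y**2 + 4)) dy.
Step 4. Evaluate the standard form: now 2*log(y - 4) - 3*log(y + 4) - 3*atan(y/2)/2.
Answer: 2*log(y - 4) - 3*log(y + 4) - 3*atan(y/2)/2.


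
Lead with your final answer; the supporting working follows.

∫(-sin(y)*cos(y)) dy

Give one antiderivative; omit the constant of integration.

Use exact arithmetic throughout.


The answer is -sin(y)**2/2.
Step 1. Substitute u = sin(y), turning ∫(-sin(y)*cos(y)) dy into ∫(-u) du: now ∫(-u) du.
Step 2. Evaluate the standard form: now -u**2/2.
Step 3. Substitute back u = sin(y): now -sin(y)**2/2.
Answer: -sin(y)**2/2.


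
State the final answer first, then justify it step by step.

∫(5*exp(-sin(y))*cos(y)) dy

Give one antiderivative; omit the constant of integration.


The answer is -5*exp(-sin(y)).
Step 1. Substitute u = sin(y), turning ∫(5*exp(-sin(y))*cos(y)) dy into ∫(5*exp(-u)) du: now ∫(5*exp(-u)) du.
Step 2. Evaluate the standard form: now -5*exp(-u).
Step 3. Substitute back u = sin(y): now -5*exp(-sin(y)).
Answer: -5*exp(-sin(y)).


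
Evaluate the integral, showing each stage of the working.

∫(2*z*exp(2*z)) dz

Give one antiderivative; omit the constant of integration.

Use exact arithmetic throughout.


Step 1. Integrate ∫(2*z*exp(2*z)) dz by parts with u = z, dv = (2*exp(2*z)) dz, so v = exp(2*z): now z*exp(2*z) + ∫(-exp(2*z)) dz.
Step 2. Evaluate the standard form: now z*exp(2*z) - exp(2*z)/2.
Answer: z*exp(2*z) - exp(2*z)/2.


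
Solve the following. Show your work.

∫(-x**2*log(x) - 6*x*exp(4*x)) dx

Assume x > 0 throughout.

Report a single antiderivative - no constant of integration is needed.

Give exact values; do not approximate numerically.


Step 1. Rewrite: now ∫(-6*x*exp(4*x)) dx + ∫(-x**2*log(x)) dx.
Step 2. Integrate ∫(-6*x*exp(4*x)) dx by parts with u = x, dv = (-6*exp(4*x)) dx, so v = -3*exp(4*x)/2: now -3*x*exp(4*x)/2 + ∫(-x**2*log(x)) dx + ∫(3*exp(4*x)/2) dx.
Step 3. Evaluate the standard form: now -3*x*exp(4*x)/2 + 3*exp(4*x)/8 + ∫(-x**2*log(x)) dx.
Step 4. Integrate ∫(-x**2*log(x)) dx by parts with u = log(x), dv = (-x**2) dx, so v = -x**3/3 [assuming x > 0]: now -x**3*log(x)/3 - 3*x*exp(4*x)/2 + 3*exp(4*x)/8 + ∫(x**2/3) dx.
Step 5. Evaluate the standard form: now -x**3*log(x)/3 + x**3/9 - 3*x*exp(4*x)/2 + 3*exp(4*x)/8.
Answer: -x**3*log(x)/3 + x**3/9 - 3*x*exp(4*x)/2 + 3*exp(4*x)/8.


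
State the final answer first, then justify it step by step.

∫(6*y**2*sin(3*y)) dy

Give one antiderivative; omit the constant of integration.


The answer is -2*y**2*cos(3*y) + 4*y*sin(3*y)/3 + 4*cos(3*y)/9.
Step 1. Integrate ∫(6*y**2*sin(3*y)) dy by parts with u = y**2, dv = (6*sin(3*y)) dy, so v = -2*cos(3*y): now -2*y**2*cos(3*y) + ∫(4*y*cos(3*y)) dy.
Step 2. Integrate ∫(4*y*cos(3*y)) dy by parts with u = y, dv = (4*cos(3*y)) dy, so v = 4*sin(3*y)/3: now -2*y**2*cos(3*y) + 4*y*sin(3*y)/3 + ∫(-4*sin(3*y)/3) dy.
Step 3. Evaluate the standard form: now -2*y**2*cos(3*y) + 4*y*sin(3*y)/3 + 4*cos(3*y)/9.
Answer: -2*y**2*cos(3*y) + 4*y*sin(3*y)/3 + 4*cos(3*y)/9.


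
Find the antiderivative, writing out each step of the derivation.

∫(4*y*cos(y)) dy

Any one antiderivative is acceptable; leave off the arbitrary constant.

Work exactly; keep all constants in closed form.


Step 1. Integrate ∫(4*y*cos(y)) dy by parts with u = y, dv = (4*cos(y)) dy, so v = 4*sin(y): now 4*y*sin(y) + ∫(-4*sin(y)) dy.
Step 2. Evaluate the standard form: now 4*y*sin(y) + 4*cos(y).
Answer: 4*y*sin(y) + 4*cos(y).


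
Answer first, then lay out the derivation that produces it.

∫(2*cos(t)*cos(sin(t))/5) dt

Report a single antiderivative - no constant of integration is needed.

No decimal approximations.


The answer is 2*sin(sin(t))/5.
Step 1. Substitute u = sin(t), turning ∫(2*cos(t)*cos(sin(t))/5) dt into ∫(2*cos(u)/5) du: now ∫(2*cos(u)/5) du.
Step 2. Evaluate the standard form: now 2*sin(u)/5.
Step 3. Substitute back u = sin(t): now 2*sin(sin(t))/5.
Answer: 2*sin(sin(t))/5.


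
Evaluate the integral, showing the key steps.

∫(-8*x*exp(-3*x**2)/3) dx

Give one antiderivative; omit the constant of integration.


Step 1. Substitute u = x**2, turning ∫(-8*x*exp(-3*x**2)/3) dx into ∫(-4*exp(-3*u)/3) du: now ∫(-4*exp(-3*u)/3) du.
Step 2. Evaluate the standard form: now 4*exp(-3*u)/9.
Step 3. Substitute back u = x**2: now 4*exp(-3*x**2)/9.
Answer: 4*exp(-3*x**2)/9.


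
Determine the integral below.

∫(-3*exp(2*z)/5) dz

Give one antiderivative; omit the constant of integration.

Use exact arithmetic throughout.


Answer: -3*exp(2*z)/10.


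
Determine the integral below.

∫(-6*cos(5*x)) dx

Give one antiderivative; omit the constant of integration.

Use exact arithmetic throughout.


Answer: -6*sin(5*x)/5.


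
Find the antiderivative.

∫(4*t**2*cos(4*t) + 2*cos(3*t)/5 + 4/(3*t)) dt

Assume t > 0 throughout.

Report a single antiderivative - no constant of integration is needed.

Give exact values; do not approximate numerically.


Answer: t**2*sin(4*t) + t*cos(4*t)/2 + 4*log(t)/3 + 2*sin(3*t)/15 - sin(4*t)/8.
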